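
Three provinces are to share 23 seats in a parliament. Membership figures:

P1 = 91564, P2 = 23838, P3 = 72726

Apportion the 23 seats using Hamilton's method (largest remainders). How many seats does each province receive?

The standard divisor is 188128/23 ≈ 8179.478.
Standard quotas: P1 11.1944, P2 2.9144, P3 8.8913.
Lower quotas: P1 11, P2 2, P3 8 (sum 21, leaving 2 seats).
Remainders in descending order: P2 0.9144, P3 0.8913, P1 0.1944.
Largest remainders: P2, P3 receive the extra seats.

P1: 11; P2: 3; P3: 9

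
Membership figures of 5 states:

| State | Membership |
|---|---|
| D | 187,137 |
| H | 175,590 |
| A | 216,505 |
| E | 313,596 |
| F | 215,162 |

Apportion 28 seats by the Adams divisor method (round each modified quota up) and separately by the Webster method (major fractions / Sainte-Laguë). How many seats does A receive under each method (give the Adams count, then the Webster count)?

5 and 6

Adams: D 5, H 5, A 5, E 8, F 5.
Webster: D 5, H 4, A 6, E 8, F 5.
A gets 5 under Adams and 6 under Webster.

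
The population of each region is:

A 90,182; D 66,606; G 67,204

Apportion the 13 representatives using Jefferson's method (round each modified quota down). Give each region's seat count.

Standard divisor 223992/13 ≈ 17230.154; standard quotas: A 5.234, D 3.866, G 3.900.
Rounding down gives 5, 3, 3 = 11 seats, so the divisor must be adjusted.
With modified divisor 15800: modified quotas A 5.708, D 4.216, G 4.253.
Rounding down: A 5, D 4, G 4 (total 13).

A 5, D 4, G 4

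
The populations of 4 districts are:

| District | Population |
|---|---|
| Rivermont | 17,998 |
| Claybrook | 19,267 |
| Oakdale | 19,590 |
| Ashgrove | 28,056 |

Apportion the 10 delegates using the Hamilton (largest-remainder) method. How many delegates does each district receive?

Rivermont 2; Claybrook 2; Oakdale 3; Ashgrove 3

Total 84911; standard divisor 84911/10 ≈ 8491.1.
Standard quotas: Rivermont 2.1196, Claybrook 2.2691, Oakdale 2.3071, Ashgrove 3.3042.
Lower quotas: Rivermont 2, Claybrook 2, Oakdale 2, Ashgrove 3 (sum 9, leaving 1 seat).
Remainders in descending order: Oakdale 0.3071, Ashgrove 0.3042, Claybrook 0.2691, Rivermont 0.1196.
The surplus seat goes to Oakdale.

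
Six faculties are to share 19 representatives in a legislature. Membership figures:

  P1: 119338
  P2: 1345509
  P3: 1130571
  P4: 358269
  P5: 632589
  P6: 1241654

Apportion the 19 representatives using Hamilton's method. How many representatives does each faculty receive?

The standard divisor is 4827930/19 ≈ 254101.579.
Standard quotas: P1 0.4696, P2 5.2952, P3 4.4493, P4 1.4099, P5 2.4895, P6 4.8864.
Lower quotas: P1 0, P2 5, P3 4, P4 1, P5 2, P6 4 (sum 16, leaving 3 seats).
Remainders in descending order: P6 0.8864, P5 0.4895, P1 0.4696, P3 0.4493, P4 0.4099, P2 0.2952.
Largest remainders: P6, P5, P1 receive the extra seats.

P1: 1, P2: 5, P3: 4, P4: 1, P5: 3, P6: 5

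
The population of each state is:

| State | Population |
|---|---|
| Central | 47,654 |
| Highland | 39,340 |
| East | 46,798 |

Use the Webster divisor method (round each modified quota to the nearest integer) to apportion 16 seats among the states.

Standard divisor 133792/16 ≈ 8362; standard quotas: Central 5.699, Highland 4.705, East 5.597.
Rounding to the nearest integer gives 6, 5, 6 = 17 seats, so the divisor must be adjusted.
With modified divisor 8600: modified quotas Central 5.541, Highland 4.574, East 5.442.
Rounding to the nearest integer: Central 6, Highland 5, East 5 (total 16).

Central: 6; Highland: 5; East: 5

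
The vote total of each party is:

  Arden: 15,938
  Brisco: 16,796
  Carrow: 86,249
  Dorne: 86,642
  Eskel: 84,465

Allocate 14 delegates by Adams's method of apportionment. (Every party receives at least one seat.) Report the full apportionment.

Standard divisor 290090/14 ≈ 20720.714; standard quotas: Arden 0.769, Brisco 0.811, Carrow 4.162, Dorne 4.181, Eskel 4.076.
Rounding up gives 1, 1, 5, 5, 5 = 17 seats, so the divisor must be adjusted.
With modified divisor 24900: modified quotas Arden 0.640, Brisco 0.675, Carrow 3.464, Dorne 3.480, Eskel 3.392.
Rounding up: Arden 1, Brisco 1, Carrow 4, Dorne 4, Eskel 4 (total 14).

Arden 1, Brisco 1, Carrow 4, Dorne 4, Eskel 4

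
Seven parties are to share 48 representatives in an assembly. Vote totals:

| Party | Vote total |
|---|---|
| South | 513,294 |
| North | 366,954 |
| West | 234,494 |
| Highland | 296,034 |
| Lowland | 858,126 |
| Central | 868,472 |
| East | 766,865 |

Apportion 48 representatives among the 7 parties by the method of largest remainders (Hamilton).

South 6, North 4, West 3, Highland 4, Lowland 11, Central 11, East 9

Standard divisor: 3904239 ÷ 48 ≈ 81338.312.
Standard quotas: South 6.3106, North 4.5115, West 2.8829, Highland 3.6395, Lowland 10.5501, Central 10.6773, East 9.4281.
Lower quotas: South 6, North 4, West 2, Highland 3, Lowland 10, Central 10, East 9 (sum 44, leaving 4 seats).
Remainders in descending order: West 0.8829, Central 0.6773, Highland 0.6395, Lowland 0.5501, North 0.5115, East 0.4281, South 0.3106.
Largest remainders: West, Central, Highland, Lowland receive the extra seats.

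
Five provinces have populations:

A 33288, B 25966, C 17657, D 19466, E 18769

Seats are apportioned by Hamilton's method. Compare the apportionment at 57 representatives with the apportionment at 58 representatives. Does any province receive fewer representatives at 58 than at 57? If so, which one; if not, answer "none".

At 57 seats: A 16, B 13, C 9, D 10, E 9.
At 58 seats: A 17, B 13, C 9, D 10, E 9.
No province's allocation decreased.

none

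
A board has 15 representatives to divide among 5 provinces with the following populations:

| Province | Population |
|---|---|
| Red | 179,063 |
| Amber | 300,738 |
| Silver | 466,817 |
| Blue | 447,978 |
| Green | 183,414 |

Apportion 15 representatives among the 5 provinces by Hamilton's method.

Red 2, Amber 3, Silver 4, Blue 4, Green 2

The standard divisor is 1578010/15 ≈ 105200.667.
Standard quotas: Red 1.7021, Amber 2.8587, Silver 4.4374, Blue 4.2583, Green 1.7435.
Lower quotas: Red 1, Amber 2, Silver 4, Blue 4, Green 1 (sum 12, leaving 3 seats).
Remainders in descending order: Amber 0.8587, Green 0.7435, Red 0.7021, Silver 0.4374, Blue 0.2583.
Largest remainders: Amber, Green, Red receive the extra seats.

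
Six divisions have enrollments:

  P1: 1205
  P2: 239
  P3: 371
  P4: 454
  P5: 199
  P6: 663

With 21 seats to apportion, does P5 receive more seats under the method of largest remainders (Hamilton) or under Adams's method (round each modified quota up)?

Hamilton: P1 8, P2 2, P3 3, P4 3, P5 1, P6 4.
Adams: P1 7, P2 2, P3 3, P4 3, P5 2, P6 4.
P5 gets 1 under Hamilton and 2 under Adams.

Adams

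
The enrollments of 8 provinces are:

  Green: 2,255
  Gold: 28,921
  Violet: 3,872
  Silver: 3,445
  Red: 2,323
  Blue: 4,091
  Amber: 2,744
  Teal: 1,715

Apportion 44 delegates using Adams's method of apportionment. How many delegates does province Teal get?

2

Standard divisor 49366/44 ≈ 1121.955; standard quotas: Green 2.010, Gold 25.777, Violet 3.451, Silver 3.071, Red 2.070, Blue 3.646, Amber 2.446, Teal 1.529.
Rounding up gives 3, 26, 4, 4, 3, 4, 3, 2 = 49 seats, so the divisor must be adjusted.
With modified divisor 1230: modified quotas Green 1.833, Gold 23.513, Violet 3.148, Silver 2.801, Red 1.889, Blue 3.326, Amber 2.231, Teal 1.394.
Rounding up: Green 2, Gold 24, Violet 4, Silver 3, Red 2, Blue 4, Amber 3, Teal 2 (total 44).
Teal receives 2.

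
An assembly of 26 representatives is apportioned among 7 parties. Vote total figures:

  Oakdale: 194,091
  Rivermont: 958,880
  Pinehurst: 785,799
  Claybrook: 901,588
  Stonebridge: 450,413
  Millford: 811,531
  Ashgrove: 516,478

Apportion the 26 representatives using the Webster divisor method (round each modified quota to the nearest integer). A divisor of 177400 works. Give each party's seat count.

With modified divisor 177400: modified quotas Oakdale 1.094, Rivermont 5.405, Pinehurst 4.430, Claybrook 5.082, Stonebridge 2.539, Millford 4.575, Ashgrove 2.911.
Rounding to the nearest integer: Oakdale 1, Rivermont 5, Pinehurst 4, Claybrook 5, Stonebridge 3, Millford 5, Ashgrove 3 (total 26).

Oakdale=1, Rivermont=5, Pinehurst=4, Claybrook=5, Stonebridge=3, Millford=5, Ashgrove=3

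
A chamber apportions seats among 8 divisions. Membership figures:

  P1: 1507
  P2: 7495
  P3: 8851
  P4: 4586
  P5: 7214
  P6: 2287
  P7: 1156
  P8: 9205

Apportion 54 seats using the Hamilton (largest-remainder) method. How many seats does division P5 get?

Standard divisor: 42301 ÷ 54 ≈ 783.352.
Standard quotas: P1 1.9238, P2 9.5679, P3 11.2989, P4 5.8543, P5 9.2091, P6 2.9195, P7 1.4757, P8 11.7508.
Lower quotas: P1 1, P2 9, P3 11, P4 5, P5 9, P6 2, P7 1, P8 11 (sum 49, leaving 5 seats).
Remainders in descending order: P1 0.9238, P6 0.9195, P4 0.8543, P8 0.7508, P2 0.5679, P7 0.4757, P3 0.2989, P5 0.2091.
Largest remainders: P1, P6, P4, P8, P2 receive the extra seats.
P5 receives 9.

9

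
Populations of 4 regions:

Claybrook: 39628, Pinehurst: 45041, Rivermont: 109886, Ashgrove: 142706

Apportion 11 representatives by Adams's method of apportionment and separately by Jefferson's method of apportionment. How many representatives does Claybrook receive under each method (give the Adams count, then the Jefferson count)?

2 and 1

Adams: Claybrook 2, Pinehurst 2, Rivermont 3, Ashgrove 4.
Jefferson: Claybrook 1, Pinehurst 1, Rivermont 4, Ashgrove 5.
Claybrook gets 2 under Adams and 1 under Jefferson.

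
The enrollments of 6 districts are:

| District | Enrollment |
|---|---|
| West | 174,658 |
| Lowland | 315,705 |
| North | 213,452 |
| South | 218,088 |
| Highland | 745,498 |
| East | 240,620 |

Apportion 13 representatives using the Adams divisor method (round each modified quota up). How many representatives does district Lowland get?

Standard divisor 1908021/13 ≈ 146770.846; standard quotas: West 1.190, Lowland 2.151, North 1.454, South 1.486, Highland 5.079, East 1.639.
Rounding up gives 2, 3, 2, 2, 6, 2 = 17 seats, so the divisor must be adjusted.
With modified divisor 199900: modified quotas West 0.874, Lowland 1.579, North 1.068, South 1.091, Highland 3.729, East 1.204.
Rounding up: West 1, Lowland 2, North 2, South 2, Highland 4, East 2 (total 13).
Lowland receives 2.

2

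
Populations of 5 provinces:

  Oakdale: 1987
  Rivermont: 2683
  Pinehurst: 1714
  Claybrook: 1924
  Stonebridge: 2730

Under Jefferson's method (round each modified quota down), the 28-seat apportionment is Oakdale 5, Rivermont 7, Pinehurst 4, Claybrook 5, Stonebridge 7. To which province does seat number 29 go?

Priority for the next seat is population ÷ (current seats + 1).
Priorities: Oakdale 331.167, Rivermont 335.375, Pinehurst 342.800, Claybrook 320.667, Stonebridge 341.250.
Highest priority: Pinehurst.

Pinehurst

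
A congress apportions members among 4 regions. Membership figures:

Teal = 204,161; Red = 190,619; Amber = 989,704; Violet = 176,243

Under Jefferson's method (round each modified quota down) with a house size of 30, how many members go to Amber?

20

Standard divisor 1560727/30 ≈ 52024.233; standard quotas: Teal 3.924, Red 3.664, Amber 19.024, Violet 3.388.
Rounding down gives 3, 3, 19, 3 = 28 seats, so the divisor must be adjusted.
With modified divisor 48600: modified quotas Teal 4.201, Red 3.922, Amber 20.364, Violet 3.626.
Rounding down: Teal 4, Red 3, Amber 20, Violet 3 (total 30).
Amber receives 20.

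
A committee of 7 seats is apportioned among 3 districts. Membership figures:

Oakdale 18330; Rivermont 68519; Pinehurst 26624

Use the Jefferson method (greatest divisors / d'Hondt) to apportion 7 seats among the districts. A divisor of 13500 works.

With modified divisor 13500: modified quotas Oakdale 1.358, Rivermont 5.075, Pinehurst 1.972.
Rounding down: Oakdale 1, Rivermont 5, Pinehurst 1 (total 7).

Oakdale=1; Rivermont=5; Pinehurst=1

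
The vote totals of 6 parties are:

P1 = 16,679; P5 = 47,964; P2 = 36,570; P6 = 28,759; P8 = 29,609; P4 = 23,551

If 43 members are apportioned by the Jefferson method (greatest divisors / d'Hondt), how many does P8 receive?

7

Standard divisor 183132/43 ≈ 4258.884; standard quotas: P1 3.916, P5 11.262, P2 8.587, P6 6.753, P8 6.952, P4 5.530.
Rounding down gives 3, 11, 8, 6, 6, 5 = 39 seats, so the divisor must be adjusted.
With modified divisor 4030: modified quotas P1 4.139, P5 11.902, P2 9.074, P6 7.136, P8 7.347, P4 5.844.
Rounding down: P1 4, P5 11, P2 9, P6 7, P8 7, P4 5 (total 43).
P8 receives 7.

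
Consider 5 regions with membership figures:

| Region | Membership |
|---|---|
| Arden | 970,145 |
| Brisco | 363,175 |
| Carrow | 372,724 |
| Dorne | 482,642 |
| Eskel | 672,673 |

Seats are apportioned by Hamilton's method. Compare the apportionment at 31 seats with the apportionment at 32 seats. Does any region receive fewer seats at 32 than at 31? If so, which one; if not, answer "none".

At 31 seats: Arden 11, Brisco 4, Carrow 4, Dorne 5, Eskel 7.
At 32 seats: Arden 11, Brisco 4, Carrow 4, Dorne 5, Eskel 8.
No region's allocation decreased.

none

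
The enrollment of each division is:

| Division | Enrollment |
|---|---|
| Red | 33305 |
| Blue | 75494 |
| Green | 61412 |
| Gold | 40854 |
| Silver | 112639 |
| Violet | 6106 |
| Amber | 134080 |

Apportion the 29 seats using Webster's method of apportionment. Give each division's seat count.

Standard divisor 463890/29 ≈ 15996.207; standard quotas: Red 2.082, Blue 4.719, Green 3.839, Gold 2.554, Silver 7.042, Violet 0.382, Amber 8.382.
Rounding to the nearest integer gives Red 2, Blue 5, Green 4, Gold 3, Silver 7, Violet 0, Amber 8 — total 29, matching the house size, so no adjustment is needed.

Red 2, Blue 5, Green 4, Gold 3, Silver 7, Violet 0, Amber 8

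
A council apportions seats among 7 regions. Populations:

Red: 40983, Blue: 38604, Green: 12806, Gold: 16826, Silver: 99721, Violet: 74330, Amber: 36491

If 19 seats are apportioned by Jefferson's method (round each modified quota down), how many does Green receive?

0

Standard divisor 319761/19 ≈ 16829.526; standard quotas: Red 2.435, Blue 2.294, Green 0.761, Gold 1.000, Silver 5.925, Violet 4.417, Amber 2.168.
Rounding down gives 2, 2, 0, 0, 5, 4, 2 = 15 seats, so the divisor must be adjusted.
With modified divisor 14000: modified quotas Red 2.927, Blue 2.757, Green 0.915, Gold 1.202, Silver 7.123, Violet 5.309, Amber 2.607.
Rounding down: Red 2, Blue 2, Green 0, Gold 1, Silver 7, Violet 5, Amber 2 (total 19).
Green receives 0.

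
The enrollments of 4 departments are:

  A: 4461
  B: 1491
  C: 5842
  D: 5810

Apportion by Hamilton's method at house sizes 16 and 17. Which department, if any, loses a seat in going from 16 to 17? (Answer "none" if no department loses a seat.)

B

At 16 seats: A 4, B 2, C 5, D 5.
At 17 seats: A 4, B 1, C 6, D 6.
B drops from 2 to 1.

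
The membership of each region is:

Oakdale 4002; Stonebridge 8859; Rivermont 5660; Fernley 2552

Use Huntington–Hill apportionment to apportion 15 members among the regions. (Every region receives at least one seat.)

Oakdale 3, Stonebridge 6, Rivermont 4, Fernley 2

With divisor 1492: modified quotas Oakdale 2.682, Stonebridge 5.938, Rivermont 3.794, Fernley 1.710.
Geometric-mean thresholds: Oakdale √(2·3)=2.449, Stonebridge √(5·6)=5.477, Rivermont √(3·4)=3.464, Fernley √(1·2)=1.414.
Each quota rounded against its threshold gives Oakdale 3, Stonebridge 6, Rivermont 4, Fernley 2 (total 15).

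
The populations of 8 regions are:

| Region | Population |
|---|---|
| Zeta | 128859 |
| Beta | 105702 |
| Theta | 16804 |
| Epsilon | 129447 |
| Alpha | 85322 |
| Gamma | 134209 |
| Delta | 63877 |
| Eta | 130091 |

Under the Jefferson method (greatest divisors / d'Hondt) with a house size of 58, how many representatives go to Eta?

Standard divisor 794311/58 ≈ 13695.017; standard quotas: Zeta 9.409, Beta 7.718, Theta 1.227, Epsilon 9.452, Alpha 6.230, Gamma 9.800, Delta 4.664, Eta 9.499.
Rounding down gives 9, 7, 1, 9, 6, 9, 4, 9 = 54 seats, so the divisor must be adjusted.
With modified divisor 12915: modified quotas Zeta 9.977, Beta 8.184, Theta 1.301, Epsilon 10.023, Alpha 6.606, Gamma 10.392, Delta 4.946, Eta 10.073.
Rounding down: Zeta 9, Beta 8, Theta 1, Epsilon 10, Alpha 6, Gamma 10, Delta 4, Eta 10 (total 58).
Eta receives 10.

10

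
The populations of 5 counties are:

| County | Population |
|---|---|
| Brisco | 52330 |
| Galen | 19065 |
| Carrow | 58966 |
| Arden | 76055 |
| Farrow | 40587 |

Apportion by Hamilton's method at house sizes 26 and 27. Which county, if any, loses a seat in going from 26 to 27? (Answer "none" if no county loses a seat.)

At 26 seats: Brisco 6, Galen 2, Carrow 6, Arden 8, Farrow 4.
At 27 seats: Brisco 6, Galen 2, Carrow 7, Arden 8, Farrow 4.
No county's allocation decreased.

none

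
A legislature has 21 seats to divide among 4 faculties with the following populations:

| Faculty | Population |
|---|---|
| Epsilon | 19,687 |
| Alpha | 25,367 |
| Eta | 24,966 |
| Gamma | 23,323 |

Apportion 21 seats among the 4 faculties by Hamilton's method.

Epsilon 4; Alpha 6; Eta 6; Gamma 5

The standard divisor is 93343/21 ≈ 4444.905.
Standard quotas: Epsilon 4.4291, Alpha 5.7070, Eta 5.6168, Gamma 5.2471.
Lower quotas: Epsilon 4, Alpha 5, Eta 5, Gamma 5 (sum 19, leaving 2 seats).
Remainders in descending order: Alpha 0.7070, Eta 0.6168, Epsilon 0.4291, Gamma 0.2471.
Largest remainders: Alpha, Eta receive the extra seats.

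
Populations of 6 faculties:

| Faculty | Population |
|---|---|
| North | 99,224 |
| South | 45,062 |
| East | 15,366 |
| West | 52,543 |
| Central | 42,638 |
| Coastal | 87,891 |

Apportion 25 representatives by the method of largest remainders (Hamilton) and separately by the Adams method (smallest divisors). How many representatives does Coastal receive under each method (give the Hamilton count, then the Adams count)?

Hamilton: North 7, South 3, East 1, West 4, Central 3, Coastal 7.
Adams: North 7, South 3, East 2, West 4, Central 3, Coastal 6.
Coastal gets 7 under Hamilton and 6 under Adams.

7 and 6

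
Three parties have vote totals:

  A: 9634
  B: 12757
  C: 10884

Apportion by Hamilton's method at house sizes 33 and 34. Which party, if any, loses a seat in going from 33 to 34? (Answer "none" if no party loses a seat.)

At 33 seats: A 9, B 13, C 11.
At 34 seats: A 10, B 13, C 11.
No party's allocation decreased.

none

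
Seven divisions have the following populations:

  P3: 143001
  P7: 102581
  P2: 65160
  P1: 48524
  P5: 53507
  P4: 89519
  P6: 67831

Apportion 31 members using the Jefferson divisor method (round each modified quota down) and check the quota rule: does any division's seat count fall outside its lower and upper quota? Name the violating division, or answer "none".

Standard quotas: P3 7.776, P7 5.578, P2 3.543, P1 2.638, P5 2.909, P4 4.868, P6 3.688.
Jefferson allocation: P3 8, P7 6, P2 3, P1 2, P5 3, P4 5, P6 4.
Every allocation lies between the lower and upper quota.

none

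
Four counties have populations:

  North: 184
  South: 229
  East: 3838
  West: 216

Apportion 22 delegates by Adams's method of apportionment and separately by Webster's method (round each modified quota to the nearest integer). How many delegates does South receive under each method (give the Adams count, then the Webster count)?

Adams: North 1, South 2, East 18, West 1.
Webster: North 1, South 1, East 19, West 1.
South gets 2 under Adams and 1 under Webster.

2 and 1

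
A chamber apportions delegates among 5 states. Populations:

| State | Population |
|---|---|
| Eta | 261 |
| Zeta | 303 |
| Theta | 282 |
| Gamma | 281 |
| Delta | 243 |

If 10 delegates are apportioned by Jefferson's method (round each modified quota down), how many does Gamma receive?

2

Standard divisor 1370/10 ≈ 137; standard quotas: Eta 1.905, Zeta 2.212, Theta 2.058, Gamma 2.051, Delta 1.774.
Rounding down gives 1, 2, 2, 2, 1 = 8 seats, so the divisor must be adjusted.
With modified divisor 110: modified quotas Eta 2.373, Zeta 2.755, Theta 2.564, Gamma 2.555, Delta 2.209.
Rounding down: Eta 2, Zeta 2, Theta 2, Gamma 2, Delta 2 (total 10).
Gamma receives 2.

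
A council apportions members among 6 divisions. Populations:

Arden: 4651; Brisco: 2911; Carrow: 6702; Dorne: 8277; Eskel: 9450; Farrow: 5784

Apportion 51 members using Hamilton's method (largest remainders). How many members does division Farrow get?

8

Standard divisor: 37775 ÷ 51 ≈ 740.686.
Standard quotas: Arden 6.2793, Brisco 3.9301, Carrow 9.0484, Dorne 11.1748, Eskel 12.7584, Farrow 7.8090.
Lower quotas: Arden 6, Brisco 3, Carrow 9, Dorne 11, Eskel 12, Farrow 7 (sum 48, leaving 3 seats).
Remainders in descending order: Brisco 0.9301, Farrow 0.8090, Eskel 0.7584, Arden 0.2793, Dorne 0.1748, Carrow 0.0484.
The surplus seats go to Brisco, Farrow, Eskel.
Farrow receives 8.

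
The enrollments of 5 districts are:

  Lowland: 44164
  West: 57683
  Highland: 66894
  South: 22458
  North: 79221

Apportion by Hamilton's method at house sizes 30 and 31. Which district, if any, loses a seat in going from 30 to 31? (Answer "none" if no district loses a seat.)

South

At 30 seats: Lowland 5, West 6, Highland 7, South 3, North 9.
At 31 seats: Lowland 5, West 7, Highland 8, South 2, North 9.
South drops from 3 to 2.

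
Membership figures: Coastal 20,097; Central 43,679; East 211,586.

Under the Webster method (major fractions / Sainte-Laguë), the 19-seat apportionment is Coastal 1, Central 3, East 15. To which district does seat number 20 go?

Priority for the next seat is population ÷ (current seats + 0.5).
Priorities: Coastal 13398.000, Central 12479.714, East 13650.710.
Highest priority: East.

East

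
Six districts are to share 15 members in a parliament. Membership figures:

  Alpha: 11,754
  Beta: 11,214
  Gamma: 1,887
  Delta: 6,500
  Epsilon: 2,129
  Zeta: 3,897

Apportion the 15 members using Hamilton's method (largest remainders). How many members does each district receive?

Alpha=5, Beta=4, Gamma=1, Delta=3, Epsilon=1, Zeta=1

The standard divisor is 37381/15 ≈ 2492.067.
Standard quotas: Alpha 4.7166, Beta 4.4999, Gamma 0.7572, Delta 2.6083, Epsilon 0.8543, Zeta 1.5638.
Lower quotas: Alpha 4, Beta 4, Gamma 0, Delta 2, Epsilon 0, Zeta 1 (sum 11, leaving 4 seats).
Remainders in descending order: Epsilon 0.8543, Gamma 0.7572, Alpha 0.7166, Delta 0.6083, Zeta 0.5638, Beta 0.4999.
Largest remainders: Epsilon, Gamma, Alpha, Delta receive the extra seats.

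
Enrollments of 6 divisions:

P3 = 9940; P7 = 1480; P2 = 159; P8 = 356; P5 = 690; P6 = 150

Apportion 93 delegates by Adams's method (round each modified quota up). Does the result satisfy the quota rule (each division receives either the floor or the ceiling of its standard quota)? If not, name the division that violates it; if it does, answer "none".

P3

Standard quotas: P3 72.362, P7 10.774, P2 1.157, P8 2.592, P5 5.023, P6 1.092.
Adams allocation: P3 70, P7 11, P2 2, P8 3, P5 5, P6 2.
P3 has quota 72.362 (lower 72, upper 73) but receives 70 — outside the quota interval.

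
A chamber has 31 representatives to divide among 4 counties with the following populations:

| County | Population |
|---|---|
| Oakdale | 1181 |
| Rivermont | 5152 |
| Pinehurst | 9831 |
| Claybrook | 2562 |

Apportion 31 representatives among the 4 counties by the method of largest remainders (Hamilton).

Standard divisor: 18726 ÷ 31 ≈ 604.065.
Standard quotas: Oakdale 1.9551, Rivermont 8.5289, Pinehurst 16.2748, Claybrook 4.2413.
Lower quotas: Oakdale 1, Rivermont 8, Pinehurst 16, Claybrook 4 (sum 29, leaving 2 seats).
Remainders in descending order: Oakdale 0.9551, Rivermont 0.5289, Pinehurst 0.2748, Claybrook 0.2413.
The surplus seats go to Oakdale, Rivermont.

Oakdale 2, Rivermont 9, Pinehurst 16, Claybrook 4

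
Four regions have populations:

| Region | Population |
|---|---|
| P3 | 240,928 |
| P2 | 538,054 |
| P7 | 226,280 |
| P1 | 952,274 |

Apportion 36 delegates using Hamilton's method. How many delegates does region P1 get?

18

The standard divisor is 1957536/36 = 54376.
Standard quotas: P3 4.4308, P2 9.8951, P7 4.1614, P1 17.5128.
Lower quotas: P3 4, P2 9, P7 4, P1 17 (sum 34, leaving 2 seats).
Remainders in descending order: P2 0.8951, P1 0.5128, P3 0.4308, P7 0.1614.
The surplus seats go to P2, P1.
P1 receives 18.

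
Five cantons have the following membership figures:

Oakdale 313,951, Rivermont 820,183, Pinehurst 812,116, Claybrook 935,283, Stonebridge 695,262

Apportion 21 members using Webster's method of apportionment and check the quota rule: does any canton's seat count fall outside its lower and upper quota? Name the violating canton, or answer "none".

none

Standard quotas: Oakdale 1.843, Rivermont 4.815, Pinehurst 4.768, Claybrook 5.491, Stonebridge 4.082.
Webster allocation: Oakdale 2, Rivermont 5, Pinehurst 5, Claybrook 5, Stonebridge 4.
Every allocation lies between the lower and upper quota.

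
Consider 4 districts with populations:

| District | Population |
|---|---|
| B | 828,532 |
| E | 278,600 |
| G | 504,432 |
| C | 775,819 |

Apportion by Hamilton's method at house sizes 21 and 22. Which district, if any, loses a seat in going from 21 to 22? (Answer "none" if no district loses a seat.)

At 21 seats: B 7, E 3, G 4, C 7.
At 22 seats: B 8, E 2, G 5, C 7.
E drops from 3 to 2.

E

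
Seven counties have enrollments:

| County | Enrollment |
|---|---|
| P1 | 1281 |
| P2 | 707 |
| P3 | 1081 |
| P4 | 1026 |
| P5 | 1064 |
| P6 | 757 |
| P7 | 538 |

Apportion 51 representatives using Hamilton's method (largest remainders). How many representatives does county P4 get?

The standard divisor is 6454/51 ≈ 126.549.
Standard quotas: P1 10.123, P2 5.587, P3 8.542, P4 8.108, P5 8.408, P6 5.982, P7 4.251.
Lower quotas: P1 10, P2 5, P3 8, P4 8, P5 8, P6 5, P7 4 (sum 48, leaving 3 seats).
Remainders in descending order: P6 0.982, P2 0.587, P3 0.542, P5 0.408, P7 0.251, P1 0.123, P4 0.108.
The surplus seats go to P6, P2, P3.
P4 receives 8.

8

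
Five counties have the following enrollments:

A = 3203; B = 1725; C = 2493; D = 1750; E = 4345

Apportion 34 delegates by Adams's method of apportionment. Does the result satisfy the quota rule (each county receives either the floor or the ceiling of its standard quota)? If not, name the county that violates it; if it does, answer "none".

none

Standard quotas: A 8.057, B 4.339, C 6.271, D 4.402, E 10.930.
Adams allocation: A 8, B 4, C 6, D 5, E 11.
Every allocation lies between the lower and upper quota.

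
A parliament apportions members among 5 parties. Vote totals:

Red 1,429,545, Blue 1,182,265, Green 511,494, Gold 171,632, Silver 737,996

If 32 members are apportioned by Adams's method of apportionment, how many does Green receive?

4

Standard divisor 4032932/32 ≈ 126029.125; standard quotas: Red 11.343, Blue 9.381, Green 4.059, Gold 1.362, Silver 5.856.
Rounding up gives 12, 10, 5, 2, 6 = 35 seats, so the divisor must be adjusted.
With modified divisor 137200: modified quotas Red 10.419, Blue 8.617, Green 3.728, Gold 1.251, Silver 5.379.
Rounding up: Red 11, Blue 9, Green 4, Gold 2, Silver 6 (total 32).
Green receives 4.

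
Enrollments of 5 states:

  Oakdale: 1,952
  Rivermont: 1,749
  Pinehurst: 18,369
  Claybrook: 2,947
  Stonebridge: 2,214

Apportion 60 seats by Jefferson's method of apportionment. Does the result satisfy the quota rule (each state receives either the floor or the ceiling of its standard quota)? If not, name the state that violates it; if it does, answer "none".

Standard quotas: Oakdale 4.301, Rivermont 3.854, Pinehurst 40.474, Claybrook 6.493, Stonebridge 4.878.
Jefferson allocation: Oakdale 4, Rivermont 3, Pinehurst 42, Claybrook 6, Stonebridge 5.
Pinehurst has quota 40.474 (lower 40, upper 41) but receives 42 — outside the quota interval.

Pinehurst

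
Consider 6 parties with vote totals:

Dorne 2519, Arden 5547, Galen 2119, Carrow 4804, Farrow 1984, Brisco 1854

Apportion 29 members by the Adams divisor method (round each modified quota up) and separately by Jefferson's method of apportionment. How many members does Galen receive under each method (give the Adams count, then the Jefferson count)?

4 and 3

Adams: Dorne 4, Arden 8, Galen 4, Carrow 7, Farrow 3, Brisco 3.
Jefferson: Dorne 4, Arden 9, Galen 3, Carrow 7, Farrow 3, Brisco 3.
Galen gets 4 under Adams and 3 under Jefferson.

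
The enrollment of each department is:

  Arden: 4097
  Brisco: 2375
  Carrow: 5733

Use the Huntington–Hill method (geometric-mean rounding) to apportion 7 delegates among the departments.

Arden 2, Brisco 2, Carrow 3

With divisor 1676: modified quotas Arden 2.445, Brisco 1.417, Carrow 3.421.
Geometric-mean thresholds: Arden √(2·3)=2.449, Brisco √(1·2)=1.414, Carrow √(3·4)=3.464.
Each quota rounded against its threshold gives Arden 2, Brisco 2, Carrow 3 (total 7).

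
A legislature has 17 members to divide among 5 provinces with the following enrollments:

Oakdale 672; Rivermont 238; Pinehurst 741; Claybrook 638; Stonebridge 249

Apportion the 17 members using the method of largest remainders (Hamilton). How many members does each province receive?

Oakdale=4; Rivermont=2; Pinehurst=5; Claybrook=4; Stonebridge=2

The standard divisor is 2538/17 ≈ 149.294.
Standard quotas: Oakdale 4.501, Rivermont 1.594, Pinehurst 4.963, Claybrook 4.273, Stonebridge 1.668.
Lower quotas: Oakdale 4, Rivermont 1, Pinehurst 4, Claybrook 4, Stonebridge 1 (sum 14, leaving 3 seats).
Remainders in descending order: Pinehurst 0.963, Stonebridge 0.668, Rivermont 0.594, Oakdale 0.501, Claybrook 0.273.
The surplus seats go to Pinehurst, Stonebridge, Rivermont.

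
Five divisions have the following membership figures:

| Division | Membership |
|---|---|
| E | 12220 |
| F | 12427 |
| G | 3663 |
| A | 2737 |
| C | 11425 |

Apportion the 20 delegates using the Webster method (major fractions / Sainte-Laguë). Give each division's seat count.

Standard divisor 42472/20 ≈ 2123.6; standard quotas: E 5.754, F 5.852, G 1.725, A 1.289, C 5.380.
Rounding to the nearest integer gives E 6, F 6, G 2, A 1, C 5 — total 20, matching the house size, so no adjustment is needed.

E=6, F=6, G=2, A=1, C=5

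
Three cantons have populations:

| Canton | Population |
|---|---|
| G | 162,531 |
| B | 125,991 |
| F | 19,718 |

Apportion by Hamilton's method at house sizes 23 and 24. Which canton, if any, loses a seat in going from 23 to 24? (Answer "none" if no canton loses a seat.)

F

At 23 seats: G 12, B 9, F 2.
At 24 seats: G 13, B 10, F 1.
F drops from 2 to 1.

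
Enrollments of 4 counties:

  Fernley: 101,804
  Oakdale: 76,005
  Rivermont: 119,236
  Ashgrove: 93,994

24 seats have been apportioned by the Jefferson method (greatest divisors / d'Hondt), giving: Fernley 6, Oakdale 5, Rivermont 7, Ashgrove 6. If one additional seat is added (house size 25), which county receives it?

Priority for the next seat is population ÷ (current seats + 1).
Priorities: Fernley 14543.429, Oakdale 12667.500, Rivermont 14904.500, Ashgrove 13427.714.
Highest priority: Rivermont.

Rivermont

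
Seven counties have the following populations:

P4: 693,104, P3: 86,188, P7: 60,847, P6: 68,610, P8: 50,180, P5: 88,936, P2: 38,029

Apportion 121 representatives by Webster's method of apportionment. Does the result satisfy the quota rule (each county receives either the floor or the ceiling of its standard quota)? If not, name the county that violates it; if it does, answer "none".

P4

Standard quotas: P4 77.232, P3 9.604, P7 6.780, P6 7.645, P8 5.592, P5 9.910, P2 4.238.
Webster allocation: P4 76, P3 10, P7 7, P6 8, P8 6, P5 10, P2 4.
P4 has quota 77.232 (lower 77, upper 78) but receives 76 — outside the quota interval.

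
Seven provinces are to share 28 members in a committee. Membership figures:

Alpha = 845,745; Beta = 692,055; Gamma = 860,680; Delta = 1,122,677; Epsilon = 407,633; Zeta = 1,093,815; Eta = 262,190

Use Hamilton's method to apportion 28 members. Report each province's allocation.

Alpha: 4, Beta: 4, Gamma: 5, Delta: 6, Epsilon: 2, Zeta: 6, Eta: 1

Standard divisor: 5284795 ÷ 28 ≈ 188742.679.
Standard quotas: Alpha 4.4809, Beta 3.6667, Gamma 4.5601, Delta 5.9482, Epsilon 2.1597, Zeta 5.7953, Eta 1.3891.
Lower quotas: Alpha 4, Beta 3, Gamma 4, Delta 5, Epsilon 2, Zeta 5, Eta 1 (sum 24, leaving 4 seats).
Remainders in descending order: Delta 0.9482, Zeta 0.7953, Beta 0.6667, Gamma 0.5601, Alpha 0.4809, Eta 0.3891, Epsilon 0.1597.
The surplus seats go to Delta, Zeta, Beta, Gamma.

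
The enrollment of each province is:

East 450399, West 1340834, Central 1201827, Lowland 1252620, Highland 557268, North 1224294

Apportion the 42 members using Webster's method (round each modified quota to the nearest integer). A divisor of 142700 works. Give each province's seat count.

With modified divisor 142700: modified quotas East 3.156, West 9.396, Central 8.422, Lowland 8.778, Highland 3.905, North 8.579.
Rounding to the nearest integer: East 3, West 9, Central 8, Lowland 9, Highland 4, North 9 (total 42).

East 3, West 9, Central 8, Lowland 9, Highland 4, North 9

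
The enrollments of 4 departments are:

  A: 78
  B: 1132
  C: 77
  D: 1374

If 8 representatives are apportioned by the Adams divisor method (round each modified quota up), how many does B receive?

Standard divisor 2661/8 ≈ 332.625; standard quotas: A 0.234, B 3.403, C 0.231, D 4.131.
Rounding up gives 1, 4, 1, 5 = 11 seats, so the divisor must be adjusted.
With modified divisor 500: modified quotas A 0.156, B 2.264, C 0.154, D 2.748.
Rounding up: A 1, B 3, C 1, D 3 (total 8).
B receives 3.

3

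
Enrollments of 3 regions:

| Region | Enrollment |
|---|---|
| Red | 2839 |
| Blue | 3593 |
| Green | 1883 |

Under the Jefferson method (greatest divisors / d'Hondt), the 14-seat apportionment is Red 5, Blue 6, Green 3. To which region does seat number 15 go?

Blue

Priority for the next seat is population ÷ (current seats + 1).
Priorities: Red 473.167, Blue 513.286, Green 470.750.
Highest priority: Blue.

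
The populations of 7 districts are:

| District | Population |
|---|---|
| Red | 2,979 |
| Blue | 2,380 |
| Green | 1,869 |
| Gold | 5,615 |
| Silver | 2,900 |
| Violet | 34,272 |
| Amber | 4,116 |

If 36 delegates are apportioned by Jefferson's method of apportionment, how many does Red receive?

Standard divisor 54131/36 ≈ 1503.639; standard quotas: Red 1.981, Blue 1.583, Green 1.243, Gold 3.734, Silver 1.929, Violet 22.793, Amber 2.737.
Rounding down gives 1, 1, 1, 3, 1, 22, 2 = 31 seats, so the divisor must be adjusted.
With modified divisor 1390: modified quotas Red 2.143, Blue 1.712, Green 1.345, Gold 4.040, Silver 2.086, Violet 24.656, Amber 2.961.
Rounding down: Red 2, Blue 1, Green 1, Gold 4, Silver 2, Violet 24, Amber 2 (total 36).
Red receives 2.

2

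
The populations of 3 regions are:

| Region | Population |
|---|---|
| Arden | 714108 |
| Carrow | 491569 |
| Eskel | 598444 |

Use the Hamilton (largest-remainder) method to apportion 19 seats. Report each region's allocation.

Arden 8, Carrow 5, Eskel 6

Total 1804121; standard divisor 1804121/19 ≈ 94953.737.
Standard quotas: Arden 7.5206, Carrow 5.1769, Eskel 6.3025.
Lower quotas: Arden 7, Carrow 5, Eskel 6 (sum 18, leaving 1 seat).
Remainders in descending order: Arden 0.5206, Eskel 0.3025, Carrow 0.1769.
Largest remainder: Arden receives the extra seat.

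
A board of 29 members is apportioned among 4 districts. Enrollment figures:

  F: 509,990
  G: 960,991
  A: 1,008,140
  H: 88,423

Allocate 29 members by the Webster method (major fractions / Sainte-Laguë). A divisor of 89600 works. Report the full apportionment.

F 6, G 11, A 11, H 1

With modified divisor 89600: modified quotas F 5.692, G 10.725, A 11.252, H 0.987.
Rounding to the nearest integer: F 6, G 11, A 11, H 1 (total 29).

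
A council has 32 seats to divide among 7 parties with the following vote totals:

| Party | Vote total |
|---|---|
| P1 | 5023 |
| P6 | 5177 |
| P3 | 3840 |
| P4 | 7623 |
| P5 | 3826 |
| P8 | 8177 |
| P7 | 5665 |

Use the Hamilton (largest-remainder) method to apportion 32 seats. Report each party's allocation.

P1 4, P6 4, P3 3, P4 6, P5 3, P8 7, P7 5

Total 39331; standard divisor 39331/32 ≈ 1229.094.
Standard quotas: P1 4.0868, P6 4.2120, P3 3.1243, P4 6.2021, P5 3.1129, P8 6.6529, P7 4.6091.
Lower quotas: P1 4, P6 4, P3 3, P4 6, P5 3, P8 6, P7 4 (sum 30, leaving 2 seats).
Remainders in descending order: P8 0.6529, P7 0.6091, P6 0.2120, P4 0.2021, P3 0.1243, P5 0.1129, P1 0.0868.
Largest remainders: P8, P7 receive the extra seats.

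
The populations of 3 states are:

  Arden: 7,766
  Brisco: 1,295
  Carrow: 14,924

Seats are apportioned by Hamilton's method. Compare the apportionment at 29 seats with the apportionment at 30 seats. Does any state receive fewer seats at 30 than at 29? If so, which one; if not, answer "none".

At 29 seats: Arden 9, Brisco 2, Carrow 18.
At 30 seats: Arden 10, Brisco 1, Carrow 19.
Brisco drops from 2 to 1.

Brisco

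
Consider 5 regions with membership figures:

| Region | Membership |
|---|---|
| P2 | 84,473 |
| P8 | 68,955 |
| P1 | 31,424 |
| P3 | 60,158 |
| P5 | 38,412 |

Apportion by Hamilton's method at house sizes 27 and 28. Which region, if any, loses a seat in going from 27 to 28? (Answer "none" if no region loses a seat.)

none

At 27 seats: P2 8, P8 6, P1 3, P3 6, P5 4.
At 28 seats: P2 8, P8 7, P1 3, P3 6, P5 4.
No region's allocation decreased.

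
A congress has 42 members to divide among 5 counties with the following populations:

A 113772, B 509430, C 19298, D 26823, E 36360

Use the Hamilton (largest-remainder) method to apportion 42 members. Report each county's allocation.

Standard divisor: 705683 ÷ 42 ≈ 16801.976.
Standard quotas: A 6.7713, B 30.3196, C 1.1486, D 1.5964, E 2.1640.
Lower quotas: A 6, B 30, C 1, D 1, E 2 (sum 40, leaving 2 seats).
Remainders in descending order: A 0.7713, D 0.5964, B 0.3196, E 0.1640, C 0.1486.
Largest remainders: A, D receive the extra seats.

A 7; B 30; C 1; D 2; E 2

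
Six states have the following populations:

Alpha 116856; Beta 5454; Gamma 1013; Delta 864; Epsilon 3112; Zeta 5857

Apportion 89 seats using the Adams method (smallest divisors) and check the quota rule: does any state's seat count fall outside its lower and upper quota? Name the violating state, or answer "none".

Alpha

Standard quotas: Alpha 78.105, Beta 3.645, Gamma 0.677, Delta 0.577, Epsilon 2.080, Zeta 3.915.
Adams allocation: Alpha 76, Beta 4, Gamma 1, Delta 1, Epsilon 3, Zeta 4.
Alpha has quota 78.105 (lower 78, upper 79) but receives 76 — outside the quota interval.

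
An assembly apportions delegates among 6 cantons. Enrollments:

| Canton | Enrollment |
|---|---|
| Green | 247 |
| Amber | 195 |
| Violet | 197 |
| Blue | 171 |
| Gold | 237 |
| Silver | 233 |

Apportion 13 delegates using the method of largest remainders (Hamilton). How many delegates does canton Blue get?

2

The standard divisor is 1280/13 ≈ 98.462.
Standard quotas: Green 2.509, Amber 1.980, Violet 2.001, Blue 1.737, Gold 2.407, Silver 2.366.
Lower quotas: Green 2, Amber 1, Violet 2, Blue 1, Gold 2, Silver 2 (sum 10, leaving 3 seats).
Remainders in descending order: Amber 0.980, Blue 0.737, Green 0.509, Gold 0.407, Silver 0.366, Violet 0.001.
Largest remainders: Amber, Blue, Green receive the extra seats.
Blue receives 2.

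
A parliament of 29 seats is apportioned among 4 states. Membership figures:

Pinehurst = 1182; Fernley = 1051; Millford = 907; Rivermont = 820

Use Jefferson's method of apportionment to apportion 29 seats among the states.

Standard divisor 3960/29 ≈ 136.552; standard quotas: Pinehurst 8.656, Fernley 7.697, Millford 6.642, Rivermont 6.005.
Rounding down gives 8, 7, 6, 6 = 27 seats, so the divisor must be adjusted.
With modified divisor 130: modified quotas Pinehurst 9.092, Fernley 8.085, Millford 6.977, Rivermont 6.308.
Rounding down: Pinehurst 9, Fernley 8, Millford 6, Rivermont 6 (total 29).

Pinehurst=9, Fernley=8, Millford=6, Rivermont=6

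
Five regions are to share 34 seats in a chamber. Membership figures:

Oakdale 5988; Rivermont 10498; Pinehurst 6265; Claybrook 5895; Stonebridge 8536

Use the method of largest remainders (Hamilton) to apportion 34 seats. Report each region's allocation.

Oakdale: 5, Rivermont: 10, Pinehurst: 6, Claybrook: 5, Stonebridge: 8

Total 37182; standard divisor 37182/34 ≈ 1093.588.
Standard quotas: Oakdale 5.4756, Rivermont 9.5996, Pinehurst 5.7288, Claybrook 5.3905, Stonebridge 7.8055.
Lower quotas: Oakdale 5, Rivermont 9, Pinehurst 5, Claybrook 5, Stonebridge 7 (sum 31, leaving 3 seats).
Remainders in descending order: Stonebridge 0.8055, Pinehurst 0.7288, Rivermont 0.5996, Oakdale 0.4756, Claybrook 0.3905.
Largest remainders: Stonebridge, Pinehurst, Rivermont receive the extra seats.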